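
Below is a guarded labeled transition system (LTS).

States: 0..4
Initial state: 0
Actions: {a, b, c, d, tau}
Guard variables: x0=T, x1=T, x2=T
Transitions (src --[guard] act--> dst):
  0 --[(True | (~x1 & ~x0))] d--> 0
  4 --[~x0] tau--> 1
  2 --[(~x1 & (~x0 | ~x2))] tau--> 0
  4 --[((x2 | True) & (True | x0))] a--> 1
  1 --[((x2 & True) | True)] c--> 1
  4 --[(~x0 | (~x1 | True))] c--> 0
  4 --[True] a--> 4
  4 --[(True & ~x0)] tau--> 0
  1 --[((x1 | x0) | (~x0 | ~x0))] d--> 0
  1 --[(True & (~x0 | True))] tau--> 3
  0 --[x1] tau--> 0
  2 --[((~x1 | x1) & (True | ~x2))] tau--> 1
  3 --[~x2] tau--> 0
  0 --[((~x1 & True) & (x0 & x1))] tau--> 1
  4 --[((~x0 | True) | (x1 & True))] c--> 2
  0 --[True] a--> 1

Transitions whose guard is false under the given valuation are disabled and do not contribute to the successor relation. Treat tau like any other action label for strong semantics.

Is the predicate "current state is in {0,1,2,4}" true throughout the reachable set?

Inv-set: {0,1,2,4}
Reachable = {0,1,3}
  0: safe
  1: safe
  3: VIOLATES
witness against invariant: a·tau → 3

Answer: INVARIANT VIOLATED at state 3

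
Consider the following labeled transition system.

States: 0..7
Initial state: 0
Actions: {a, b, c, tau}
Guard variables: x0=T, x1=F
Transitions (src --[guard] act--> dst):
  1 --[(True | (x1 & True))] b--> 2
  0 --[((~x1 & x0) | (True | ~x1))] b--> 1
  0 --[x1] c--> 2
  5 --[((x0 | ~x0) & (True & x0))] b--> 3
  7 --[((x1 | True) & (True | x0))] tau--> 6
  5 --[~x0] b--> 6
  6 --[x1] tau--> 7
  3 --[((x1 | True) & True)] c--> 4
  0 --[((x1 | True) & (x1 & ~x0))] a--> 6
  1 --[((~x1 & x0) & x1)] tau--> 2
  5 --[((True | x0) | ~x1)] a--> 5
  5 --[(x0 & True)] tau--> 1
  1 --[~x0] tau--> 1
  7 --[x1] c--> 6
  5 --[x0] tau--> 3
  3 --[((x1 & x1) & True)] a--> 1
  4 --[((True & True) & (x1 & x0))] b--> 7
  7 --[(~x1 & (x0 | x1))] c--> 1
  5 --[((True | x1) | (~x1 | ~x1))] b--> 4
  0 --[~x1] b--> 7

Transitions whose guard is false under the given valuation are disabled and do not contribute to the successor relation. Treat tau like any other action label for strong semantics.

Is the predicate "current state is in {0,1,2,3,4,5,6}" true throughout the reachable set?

Answer: INVARIANT VIOLATED at state 7

Trace:
Inv-set: {0,1,2,3,4,5,6}
R = {0,1,2,6,7}
  0: ✓
  1: ✓
  2: ✓
  6: ✓
  7: outside
witness against invariant: b → 7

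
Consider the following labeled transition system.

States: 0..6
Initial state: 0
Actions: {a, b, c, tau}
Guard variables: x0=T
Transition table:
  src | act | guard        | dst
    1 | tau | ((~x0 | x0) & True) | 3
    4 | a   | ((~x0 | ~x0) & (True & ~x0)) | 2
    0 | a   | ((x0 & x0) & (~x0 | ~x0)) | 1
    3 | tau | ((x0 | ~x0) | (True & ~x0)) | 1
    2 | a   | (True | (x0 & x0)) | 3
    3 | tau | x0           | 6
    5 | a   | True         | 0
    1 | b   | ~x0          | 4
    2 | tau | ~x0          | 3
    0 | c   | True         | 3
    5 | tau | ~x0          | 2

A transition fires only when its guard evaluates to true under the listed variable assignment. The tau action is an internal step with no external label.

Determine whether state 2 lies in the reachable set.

Guard filter leaves 6 enabled edge(s).
depth 0: {0}
depth 1: {3}  now seen {0,3}
depth 2: {1,6}  now seen {0,1,3,6}
Reachable = {0,1,3,6}

Answer: UNREACHABLE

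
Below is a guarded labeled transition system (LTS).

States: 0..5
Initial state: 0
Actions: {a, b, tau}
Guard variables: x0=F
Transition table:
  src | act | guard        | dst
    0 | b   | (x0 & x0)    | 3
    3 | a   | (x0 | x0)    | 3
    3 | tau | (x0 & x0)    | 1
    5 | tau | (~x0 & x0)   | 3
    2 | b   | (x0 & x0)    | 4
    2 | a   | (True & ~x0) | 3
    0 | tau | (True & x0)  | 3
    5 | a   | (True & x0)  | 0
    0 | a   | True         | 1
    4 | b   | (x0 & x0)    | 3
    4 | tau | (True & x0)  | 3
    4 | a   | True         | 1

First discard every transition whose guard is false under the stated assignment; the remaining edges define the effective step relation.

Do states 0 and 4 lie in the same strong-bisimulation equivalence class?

Answer: BISIMILAR

Trace:
Compute ~ classes (split until stable):
  round 0: {{0,1,2,3,4,5}}
  round 1: {{0,2,4},{1,3,5}}
2 equivalence class(es) (converged in 2)
0∈{0,2,4}, 4∈{0,2,4}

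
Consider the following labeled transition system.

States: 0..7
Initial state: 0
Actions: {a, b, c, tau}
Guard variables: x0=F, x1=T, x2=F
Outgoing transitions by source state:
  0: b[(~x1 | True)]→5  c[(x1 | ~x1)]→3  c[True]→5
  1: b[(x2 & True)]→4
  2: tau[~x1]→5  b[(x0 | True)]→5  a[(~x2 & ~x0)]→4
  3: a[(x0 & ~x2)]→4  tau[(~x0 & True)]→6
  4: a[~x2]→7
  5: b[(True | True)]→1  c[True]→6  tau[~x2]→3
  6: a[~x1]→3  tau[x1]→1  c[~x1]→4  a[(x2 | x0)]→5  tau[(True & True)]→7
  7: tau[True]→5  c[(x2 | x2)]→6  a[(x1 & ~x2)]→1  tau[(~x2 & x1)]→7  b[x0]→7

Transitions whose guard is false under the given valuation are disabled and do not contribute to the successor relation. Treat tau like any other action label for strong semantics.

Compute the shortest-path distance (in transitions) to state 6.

Breadth-first toward 6:
  L0 = {0}
  L1 = {3,5}
  L2 = {1,6}
depth(6)=2, e.g. b·c

Answer: 2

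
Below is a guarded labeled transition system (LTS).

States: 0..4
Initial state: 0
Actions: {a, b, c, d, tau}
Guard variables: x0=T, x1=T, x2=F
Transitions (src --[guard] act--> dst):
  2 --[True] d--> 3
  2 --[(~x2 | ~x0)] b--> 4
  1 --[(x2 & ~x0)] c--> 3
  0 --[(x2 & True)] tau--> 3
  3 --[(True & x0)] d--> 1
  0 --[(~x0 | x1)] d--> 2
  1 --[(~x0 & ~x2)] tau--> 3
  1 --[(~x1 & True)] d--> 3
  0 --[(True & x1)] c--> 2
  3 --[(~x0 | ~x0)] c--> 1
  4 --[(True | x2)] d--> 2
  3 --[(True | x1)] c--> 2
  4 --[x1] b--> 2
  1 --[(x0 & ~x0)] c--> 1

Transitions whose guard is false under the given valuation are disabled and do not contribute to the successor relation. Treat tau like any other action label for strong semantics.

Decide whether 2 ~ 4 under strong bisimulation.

Bisimulation quotient by refinement:
  π0 = {{0,1,2,3,4}}
  π1 = {{0,3},{1},{2,4}}
  π2 = {{0},{1},{2},{3},{4}}
5 equivalence class(es) (converged in 3)
[2]={2}  [4]={4}

Answer: NOT BISIMILAR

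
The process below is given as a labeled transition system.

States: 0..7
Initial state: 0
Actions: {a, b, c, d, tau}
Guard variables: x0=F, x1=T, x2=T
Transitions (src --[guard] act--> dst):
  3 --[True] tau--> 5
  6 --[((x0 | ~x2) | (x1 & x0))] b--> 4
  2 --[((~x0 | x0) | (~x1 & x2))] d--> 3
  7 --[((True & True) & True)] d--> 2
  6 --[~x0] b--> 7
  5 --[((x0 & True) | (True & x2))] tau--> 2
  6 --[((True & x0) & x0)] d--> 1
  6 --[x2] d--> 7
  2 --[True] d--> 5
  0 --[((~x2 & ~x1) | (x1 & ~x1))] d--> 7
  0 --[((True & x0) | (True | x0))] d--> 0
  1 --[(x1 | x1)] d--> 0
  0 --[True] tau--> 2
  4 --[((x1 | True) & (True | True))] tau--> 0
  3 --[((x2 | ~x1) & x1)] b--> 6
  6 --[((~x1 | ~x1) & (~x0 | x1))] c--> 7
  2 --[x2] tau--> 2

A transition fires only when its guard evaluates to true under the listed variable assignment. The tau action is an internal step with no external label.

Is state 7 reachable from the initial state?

Answer: REACHABLE

Analysis:
13 transition(s) survive guard evaluation.
L0 = {0}
L1 = {2}  total {0,2}
L2 = {3,5}  total {0,2,3,5}
L3 = {6}  total {0,2,3,5,6}
L4 = {7}  total {0,2,3,5,6,7}
Reach set: {0,2,3,5,6,7}
trace reaching 7: tau·d·b·b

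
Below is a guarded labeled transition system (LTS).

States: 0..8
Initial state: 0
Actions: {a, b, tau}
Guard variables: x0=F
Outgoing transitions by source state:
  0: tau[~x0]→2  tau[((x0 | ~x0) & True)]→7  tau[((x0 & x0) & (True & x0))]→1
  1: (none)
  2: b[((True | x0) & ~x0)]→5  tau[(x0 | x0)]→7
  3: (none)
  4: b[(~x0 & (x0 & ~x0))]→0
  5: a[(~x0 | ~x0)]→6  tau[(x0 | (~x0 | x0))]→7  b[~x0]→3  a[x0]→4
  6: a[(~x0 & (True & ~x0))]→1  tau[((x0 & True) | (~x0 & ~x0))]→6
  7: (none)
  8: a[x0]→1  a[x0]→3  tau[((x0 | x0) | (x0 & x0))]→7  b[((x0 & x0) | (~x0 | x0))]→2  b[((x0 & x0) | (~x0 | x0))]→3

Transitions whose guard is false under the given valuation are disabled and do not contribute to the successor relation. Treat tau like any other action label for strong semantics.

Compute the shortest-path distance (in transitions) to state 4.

Answer: UNREACHABLE

Analysis:
Layered search for 4:
  Layer 0: {0}
  Layer 1: {2,7}
  Layer 2: {5}
  Layer 3: {3,6}
  Layer 4: {1}
4 never appears.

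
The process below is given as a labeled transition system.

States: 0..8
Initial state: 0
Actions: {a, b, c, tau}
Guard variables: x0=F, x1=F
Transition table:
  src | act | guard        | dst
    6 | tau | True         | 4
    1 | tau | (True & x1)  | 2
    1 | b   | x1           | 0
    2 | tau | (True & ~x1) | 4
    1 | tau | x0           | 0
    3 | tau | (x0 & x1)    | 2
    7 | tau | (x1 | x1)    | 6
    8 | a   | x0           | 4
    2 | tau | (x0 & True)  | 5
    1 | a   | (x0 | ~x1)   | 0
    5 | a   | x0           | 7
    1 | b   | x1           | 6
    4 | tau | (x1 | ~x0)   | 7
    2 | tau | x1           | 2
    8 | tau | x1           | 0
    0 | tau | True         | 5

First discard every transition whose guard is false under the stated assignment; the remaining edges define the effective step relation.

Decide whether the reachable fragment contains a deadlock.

R = {0,5}
  0: tau→5  [deg 1]
  5: ∅  [no exit]
Path to 5: tau

Answer: DEADLOCK at state 5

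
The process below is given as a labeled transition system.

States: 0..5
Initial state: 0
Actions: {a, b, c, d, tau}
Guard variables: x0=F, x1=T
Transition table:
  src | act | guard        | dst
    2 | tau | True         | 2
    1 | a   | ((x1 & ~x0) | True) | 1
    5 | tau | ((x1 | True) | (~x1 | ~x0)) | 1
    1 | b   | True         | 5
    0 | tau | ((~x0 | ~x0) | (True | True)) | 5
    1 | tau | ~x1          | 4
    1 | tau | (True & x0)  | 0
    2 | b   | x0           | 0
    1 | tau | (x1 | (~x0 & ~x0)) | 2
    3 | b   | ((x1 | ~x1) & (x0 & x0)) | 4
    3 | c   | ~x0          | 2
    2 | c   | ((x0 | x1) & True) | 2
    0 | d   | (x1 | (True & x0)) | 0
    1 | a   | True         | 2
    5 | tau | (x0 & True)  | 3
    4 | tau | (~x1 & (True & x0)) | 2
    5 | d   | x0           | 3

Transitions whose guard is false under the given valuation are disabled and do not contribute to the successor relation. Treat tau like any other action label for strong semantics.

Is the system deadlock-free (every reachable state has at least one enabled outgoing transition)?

Answer: DEADLOCK-FREE

Trace:
R = {0,1,2,5}
  0: d→0  tau→5  [deg 2]
  1: a→1  a→2  b→5  tau→2  [deg 4]
  2: c→2  tau→2  [deg 2]
  5: tau→1  [deg 1]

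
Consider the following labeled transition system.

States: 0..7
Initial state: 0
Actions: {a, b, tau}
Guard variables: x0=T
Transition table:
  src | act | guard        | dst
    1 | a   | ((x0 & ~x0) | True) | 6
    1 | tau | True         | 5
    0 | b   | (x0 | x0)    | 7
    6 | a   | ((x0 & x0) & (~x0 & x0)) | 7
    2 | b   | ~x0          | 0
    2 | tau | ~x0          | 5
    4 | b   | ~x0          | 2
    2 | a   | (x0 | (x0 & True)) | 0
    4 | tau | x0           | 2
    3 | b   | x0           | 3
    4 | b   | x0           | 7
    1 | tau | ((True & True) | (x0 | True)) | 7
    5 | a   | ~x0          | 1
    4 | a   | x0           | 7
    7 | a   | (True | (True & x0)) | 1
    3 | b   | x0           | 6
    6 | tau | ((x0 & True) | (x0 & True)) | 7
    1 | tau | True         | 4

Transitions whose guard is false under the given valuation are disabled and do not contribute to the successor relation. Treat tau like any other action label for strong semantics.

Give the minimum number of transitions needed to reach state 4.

Layered search for 4:
  Layer 0: {0}
  Layer 1: {7}
  Layer 2: {1}
  Layer 3: {4,5,6}
depth(4)=3, e.g. b·a·tau

Answer: 3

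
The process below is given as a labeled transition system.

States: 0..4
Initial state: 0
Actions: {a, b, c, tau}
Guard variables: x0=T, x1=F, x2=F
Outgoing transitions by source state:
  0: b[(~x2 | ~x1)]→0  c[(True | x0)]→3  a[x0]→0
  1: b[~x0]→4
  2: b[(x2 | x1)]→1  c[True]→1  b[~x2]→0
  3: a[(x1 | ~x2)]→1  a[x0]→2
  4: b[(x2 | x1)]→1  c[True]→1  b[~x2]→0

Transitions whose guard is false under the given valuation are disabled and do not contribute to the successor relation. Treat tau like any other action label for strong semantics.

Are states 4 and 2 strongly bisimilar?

Answer: BISIMILAR

Analysis:
Bisimulation quotient by refinement:
  P[0] = {{0,1,2,3,4}}
  P[1] = {{0},{1},{2,4},{3}}
4 equivalence class(es) (converged in 2)
class of 4: {2,4}; class of 2: {2,4}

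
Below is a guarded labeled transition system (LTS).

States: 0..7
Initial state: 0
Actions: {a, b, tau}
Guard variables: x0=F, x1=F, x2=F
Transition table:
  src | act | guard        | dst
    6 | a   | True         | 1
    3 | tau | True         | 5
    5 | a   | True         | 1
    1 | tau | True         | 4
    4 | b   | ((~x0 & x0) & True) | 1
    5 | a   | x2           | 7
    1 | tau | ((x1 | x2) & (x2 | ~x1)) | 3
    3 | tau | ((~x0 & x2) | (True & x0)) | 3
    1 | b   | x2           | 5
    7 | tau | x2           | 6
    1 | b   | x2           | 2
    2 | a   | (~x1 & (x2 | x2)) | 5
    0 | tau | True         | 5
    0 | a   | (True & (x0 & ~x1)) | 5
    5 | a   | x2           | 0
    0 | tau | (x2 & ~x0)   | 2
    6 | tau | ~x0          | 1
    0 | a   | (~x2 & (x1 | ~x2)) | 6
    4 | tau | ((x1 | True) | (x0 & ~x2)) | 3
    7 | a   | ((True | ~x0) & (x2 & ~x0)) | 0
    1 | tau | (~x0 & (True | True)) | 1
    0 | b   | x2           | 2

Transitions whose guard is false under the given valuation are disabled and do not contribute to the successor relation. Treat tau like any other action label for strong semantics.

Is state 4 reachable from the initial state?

Answer: REACHABLE

Trace:
Guard filter leaves 9 enabled edge(s).
depth 0: {0}
depth 1: {5,6}  total {0,5,6}
depth 2: {1}  total {0,1,5,6}
depth 3: {4}  total {0,1,4,5,6}
depth 4: {3}  total {0,1,3,4,5,6}
Reachable = {0,1,3,4,5,6}
trace reaching 4: tau·a·tau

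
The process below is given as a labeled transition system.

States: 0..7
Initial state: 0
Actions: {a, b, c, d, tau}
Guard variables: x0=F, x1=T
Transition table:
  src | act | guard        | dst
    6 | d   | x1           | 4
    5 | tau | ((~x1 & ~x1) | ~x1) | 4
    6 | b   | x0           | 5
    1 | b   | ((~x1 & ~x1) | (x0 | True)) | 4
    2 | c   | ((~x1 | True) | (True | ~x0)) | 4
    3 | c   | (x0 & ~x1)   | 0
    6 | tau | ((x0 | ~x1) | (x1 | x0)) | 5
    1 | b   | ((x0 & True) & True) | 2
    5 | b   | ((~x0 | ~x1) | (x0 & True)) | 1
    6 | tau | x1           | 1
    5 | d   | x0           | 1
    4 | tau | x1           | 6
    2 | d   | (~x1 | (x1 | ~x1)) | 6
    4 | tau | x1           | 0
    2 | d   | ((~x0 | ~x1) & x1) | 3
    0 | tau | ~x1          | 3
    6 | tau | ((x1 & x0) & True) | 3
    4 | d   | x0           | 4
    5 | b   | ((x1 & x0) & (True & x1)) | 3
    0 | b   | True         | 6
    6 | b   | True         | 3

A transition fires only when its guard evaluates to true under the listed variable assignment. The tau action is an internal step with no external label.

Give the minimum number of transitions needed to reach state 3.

Breadth-first toward 3:
  depth 0: {0}
  depth 1: {6}
  depth 2: {1,3,4,5}
3 enters at depth 2; path b·b

Answer: 2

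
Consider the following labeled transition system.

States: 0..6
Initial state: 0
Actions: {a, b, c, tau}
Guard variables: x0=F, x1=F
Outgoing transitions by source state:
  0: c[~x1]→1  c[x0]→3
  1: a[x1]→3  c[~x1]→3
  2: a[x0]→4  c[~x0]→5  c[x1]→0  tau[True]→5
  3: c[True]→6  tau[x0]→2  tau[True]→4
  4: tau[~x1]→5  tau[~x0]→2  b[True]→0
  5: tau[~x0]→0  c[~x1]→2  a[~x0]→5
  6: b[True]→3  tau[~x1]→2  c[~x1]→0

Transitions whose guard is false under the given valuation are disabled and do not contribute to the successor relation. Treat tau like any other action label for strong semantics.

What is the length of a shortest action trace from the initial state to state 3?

Answer: 2

Working:
BFS to 3:
  L0 = {0}
  L1 = {1}
  L2 = {3}
3 enters at depth 2; path c·c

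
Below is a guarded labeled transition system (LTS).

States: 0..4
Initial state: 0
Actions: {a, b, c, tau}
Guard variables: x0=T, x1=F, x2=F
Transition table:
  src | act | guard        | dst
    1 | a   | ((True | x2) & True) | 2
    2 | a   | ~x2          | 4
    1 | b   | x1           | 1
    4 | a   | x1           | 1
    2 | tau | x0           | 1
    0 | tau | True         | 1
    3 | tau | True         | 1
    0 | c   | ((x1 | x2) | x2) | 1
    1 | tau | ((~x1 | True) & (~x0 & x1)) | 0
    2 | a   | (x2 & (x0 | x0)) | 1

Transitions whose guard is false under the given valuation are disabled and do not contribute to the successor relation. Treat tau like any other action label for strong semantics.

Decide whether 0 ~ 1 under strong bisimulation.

Answer: NOT BISIMILAR

Working:
Refine partition for ~:
  π0 = {{0,1,2,3,4}}
  π1 = {{0,3},{1},{2},{4}}
Fixed point at round 2; 4 class(es).
class of 0: {0,3}; class of 1: {1}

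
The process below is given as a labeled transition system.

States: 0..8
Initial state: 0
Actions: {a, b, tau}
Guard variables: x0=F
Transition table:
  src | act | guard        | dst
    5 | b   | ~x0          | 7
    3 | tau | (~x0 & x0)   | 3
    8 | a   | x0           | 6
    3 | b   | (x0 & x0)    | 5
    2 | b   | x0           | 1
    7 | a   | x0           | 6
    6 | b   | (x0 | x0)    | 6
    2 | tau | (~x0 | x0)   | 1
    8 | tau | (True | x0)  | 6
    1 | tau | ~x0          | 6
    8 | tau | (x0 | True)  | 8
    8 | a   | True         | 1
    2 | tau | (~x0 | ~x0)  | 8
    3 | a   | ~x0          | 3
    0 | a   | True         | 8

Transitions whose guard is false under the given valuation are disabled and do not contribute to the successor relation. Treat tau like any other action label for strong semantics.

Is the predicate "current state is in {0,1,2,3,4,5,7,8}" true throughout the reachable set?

Safe = {0,1,2,3,4,5,7,8}
Reach set: {0,1,6,8}
  0: ok
  1: ok
  6: ✗ unsafe
  8: ok
reach 6 via a·tau — violates

Answer: INVARIANT VIOLATED at state 6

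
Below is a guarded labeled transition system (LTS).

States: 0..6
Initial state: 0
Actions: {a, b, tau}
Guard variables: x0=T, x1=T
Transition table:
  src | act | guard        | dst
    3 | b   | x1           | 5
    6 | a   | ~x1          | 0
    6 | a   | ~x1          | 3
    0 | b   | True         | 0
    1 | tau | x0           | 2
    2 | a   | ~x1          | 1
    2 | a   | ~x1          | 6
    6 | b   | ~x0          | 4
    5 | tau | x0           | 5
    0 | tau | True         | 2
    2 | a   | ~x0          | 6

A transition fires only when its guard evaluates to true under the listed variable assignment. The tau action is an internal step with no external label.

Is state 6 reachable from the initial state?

Answer: UNREACHABLE

Working:
5 transition(s) survive guard evaluation.
Layer 0: {0}
Layer 1: {2}  cumulative {0,2}
Reachable = {0,2}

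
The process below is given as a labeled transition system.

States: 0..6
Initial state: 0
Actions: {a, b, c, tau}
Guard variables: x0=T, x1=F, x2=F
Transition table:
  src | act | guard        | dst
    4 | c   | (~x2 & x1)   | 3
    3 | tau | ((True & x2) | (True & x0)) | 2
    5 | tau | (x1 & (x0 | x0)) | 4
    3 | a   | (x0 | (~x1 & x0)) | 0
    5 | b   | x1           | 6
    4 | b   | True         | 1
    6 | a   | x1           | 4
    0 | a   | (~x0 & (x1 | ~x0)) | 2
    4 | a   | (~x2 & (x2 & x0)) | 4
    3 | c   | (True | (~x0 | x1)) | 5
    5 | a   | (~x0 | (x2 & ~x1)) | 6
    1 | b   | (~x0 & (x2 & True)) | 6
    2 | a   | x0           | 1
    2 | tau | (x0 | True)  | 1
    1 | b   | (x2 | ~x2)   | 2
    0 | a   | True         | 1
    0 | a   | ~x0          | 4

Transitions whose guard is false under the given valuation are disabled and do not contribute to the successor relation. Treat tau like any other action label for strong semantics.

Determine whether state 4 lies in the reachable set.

Answer: UNREACHABLE

Trace:
8 transition(s) survive guard evaluation.
depth 0: {0}
depth 1: {1}  total {0,1}
depth 2: {2}  total {0,1,2}
Reachable = {0,1,2}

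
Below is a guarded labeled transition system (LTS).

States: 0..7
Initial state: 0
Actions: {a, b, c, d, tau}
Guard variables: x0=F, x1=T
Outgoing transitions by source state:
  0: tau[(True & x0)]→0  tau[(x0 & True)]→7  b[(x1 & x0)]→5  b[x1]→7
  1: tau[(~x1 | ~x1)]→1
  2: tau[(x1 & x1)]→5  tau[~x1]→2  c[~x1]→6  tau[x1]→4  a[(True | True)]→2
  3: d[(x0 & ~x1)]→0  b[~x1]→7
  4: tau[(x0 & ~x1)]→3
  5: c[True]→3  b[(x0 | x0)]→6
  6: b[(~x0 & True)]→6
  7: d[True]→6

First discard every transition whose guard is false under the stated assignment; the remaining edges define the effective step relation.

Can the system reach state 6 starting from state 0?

Guard filter leaves 7 enabled edge(s).
depth 0: {0}
depth 1: {7}  now seen {0,7}
depth 2: {6}  now seen {0,6,7}
R = {0,6,7}
Path to 6: b·d

Answer: REACHABLE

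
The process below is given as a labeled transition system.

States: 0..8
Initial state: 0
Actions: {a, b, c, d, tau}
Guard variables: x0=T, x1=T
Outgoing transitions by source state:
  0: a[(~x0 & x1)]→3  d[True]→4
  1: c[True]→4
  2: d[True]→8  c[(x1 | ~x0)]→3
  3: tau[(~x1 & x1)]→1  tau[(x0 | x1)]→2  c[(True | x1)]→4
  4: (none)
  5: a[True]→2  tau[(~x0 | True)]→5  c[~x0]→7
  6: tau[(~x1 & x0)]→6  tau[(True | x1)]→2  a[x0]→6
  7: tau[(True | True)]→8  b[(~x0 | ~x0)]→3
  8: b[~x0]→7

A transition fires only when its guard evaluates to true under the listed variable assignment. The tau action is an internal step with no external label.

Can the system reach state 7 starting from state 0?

Answer: UNREACHABLE

Trace:
11 transition(s) survive guard evaluation.
Layer 0: {0}
Layer 1: {4}  now seen {0,4}
Reachable = {0,4}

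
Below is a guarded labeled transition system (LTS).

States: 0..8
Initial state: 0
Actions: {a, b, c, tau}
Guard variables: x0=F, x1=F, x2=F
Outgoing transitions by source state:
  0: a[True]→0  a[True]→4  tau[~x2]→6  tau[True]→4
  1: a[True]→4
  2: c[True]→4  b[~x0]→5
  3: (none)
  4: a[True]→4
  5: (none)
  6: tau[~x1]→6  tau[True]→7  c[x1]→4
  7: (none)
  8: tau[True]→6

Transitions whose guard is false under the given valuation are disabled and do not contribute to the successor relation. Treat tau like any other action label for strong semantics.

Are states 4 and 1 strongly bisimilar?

Answer: BISIMILAR

Trace:
Refine partition for ~:
  round 0: {{0,1,2,3,4,5,6,7,8}}
  round 1: {{0},{1,4},{2},{3,5,7},{6,8}}
  round 2: {{0},{1,4},{2},{3,5,7},{6},{8}}
stable after 3 split(s): 6 block(s)
4∈{1,4}, 1∈{1,4}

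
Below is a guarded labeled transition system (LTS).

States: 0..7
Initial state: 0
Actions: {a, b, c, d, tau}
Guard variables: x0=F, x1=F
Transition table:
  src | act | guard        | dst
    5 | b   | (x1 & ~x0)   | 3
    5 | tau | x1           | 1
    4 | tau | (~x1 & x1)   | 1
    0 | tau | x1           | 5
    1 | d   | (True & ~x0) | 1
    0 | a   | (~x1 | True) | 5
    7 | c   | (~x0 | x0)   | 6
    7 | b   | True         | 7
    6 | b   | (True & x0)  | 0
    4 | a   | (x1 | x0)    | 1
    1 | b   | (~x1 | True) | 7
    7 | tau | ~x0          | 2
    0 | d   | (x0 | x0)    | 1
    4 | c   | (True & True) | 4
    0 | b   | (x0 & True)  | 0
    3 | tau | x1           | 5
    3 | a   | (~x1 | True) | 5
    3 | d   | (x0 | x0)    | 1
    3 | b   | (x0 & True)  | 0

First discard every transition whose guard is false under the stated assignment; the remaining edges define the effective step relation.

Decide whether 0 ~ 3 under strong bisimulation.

Answer: BISIMILAR

Analysis:
Bisimulation quotient by refinement:
  π0 = {{0,1,2,3,4,5,6,7}}
  π1 = {{0,3},{1},{2,5,6},{4},{7}}
Fixed point at round 2; 5 class(es).
0∈{0,3}, 3∈{0,3}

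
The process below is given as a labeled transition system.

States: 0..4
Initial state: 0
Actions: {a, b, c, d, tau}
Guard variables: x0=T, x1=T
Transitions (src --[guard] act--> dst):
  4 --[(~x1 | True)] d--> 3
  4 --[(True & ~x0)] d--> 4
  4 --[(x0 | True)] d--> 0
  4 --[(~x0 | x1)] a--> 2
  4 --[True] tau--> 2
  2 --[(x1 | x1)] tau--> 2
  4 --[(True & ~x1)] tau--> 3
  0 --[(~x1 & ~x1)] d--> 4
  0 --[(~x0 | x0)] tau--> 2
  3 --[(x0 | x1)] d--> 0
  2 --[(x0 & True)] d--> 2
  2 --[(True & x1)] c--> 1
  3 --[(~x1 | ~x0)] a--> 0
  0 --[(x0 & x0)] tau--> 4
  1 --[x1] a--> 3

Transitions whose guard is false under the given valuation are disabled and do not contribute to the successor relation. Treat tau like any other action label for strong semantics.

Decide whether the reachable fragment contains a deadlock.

Answer: DEADLOCK-FREE

Working:
Reachable = {0,1,2,3,4}
  0: tau→2  tau→4  [deg 2]
  1: a→3  [deg 1]
  2: c→1  d→2  tau→2  [deg 3]
  3: d→0  [deg 1]
  4: a→2  d→0  d→3  tau→2  [deg 4]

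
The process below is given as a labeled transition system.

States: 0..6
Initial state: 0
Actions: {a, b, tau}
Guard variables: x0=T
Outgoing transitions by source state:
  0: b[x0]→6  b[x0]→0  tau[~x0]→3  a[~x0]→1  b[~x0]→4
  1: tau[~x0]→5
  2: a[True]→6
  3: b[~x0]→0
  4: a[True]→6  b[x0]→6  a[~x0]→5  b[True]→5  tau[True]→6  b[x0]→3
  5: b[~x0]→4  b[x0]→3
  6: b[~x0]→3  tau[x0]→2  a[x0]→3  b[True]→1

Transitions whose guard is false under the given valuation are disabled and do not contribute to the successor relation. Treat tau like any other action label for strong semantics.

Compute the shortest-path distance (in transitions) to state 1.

Layered search for 1:
  Layer 0: {0}
  Layer 1: {6}
  Layer 2: {1,2,3}
first hit 1 at d=2 via b·b

Answer: 2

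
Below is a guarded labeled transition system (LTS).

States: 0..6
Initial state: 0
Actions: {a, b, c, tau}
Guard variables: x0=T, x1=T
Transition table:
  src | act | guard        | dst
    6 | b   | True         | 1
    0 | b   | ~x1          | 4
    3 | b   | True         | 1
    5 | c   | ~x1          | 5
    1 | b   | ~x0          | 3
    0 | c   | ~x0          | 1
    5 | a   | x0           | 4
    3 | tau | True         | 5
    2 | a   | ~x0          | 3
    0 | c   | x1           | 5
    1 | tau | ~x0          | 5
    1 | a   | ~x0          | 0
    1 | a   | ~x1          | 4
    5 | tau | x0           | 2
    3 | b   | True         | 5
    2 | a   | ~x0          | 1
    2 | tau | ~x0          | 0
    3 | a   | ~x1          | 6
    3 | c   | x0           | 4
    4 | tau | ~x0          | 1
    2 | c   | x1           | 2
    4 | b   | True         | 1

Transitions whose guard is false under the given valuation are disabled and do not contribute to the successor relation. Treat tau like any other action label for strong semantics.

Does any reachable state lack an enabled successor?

Reach set: {0,1,2,4,5}
  0: c→5  [1 out]
  1: ∅  [deadlock]
  2: c→2  [1 out]
  4: b→1  [1 out]
  5: a→4  tau→2  [2 out]
Path to 1: c·a·b

Answer: DEADLOCK at state 1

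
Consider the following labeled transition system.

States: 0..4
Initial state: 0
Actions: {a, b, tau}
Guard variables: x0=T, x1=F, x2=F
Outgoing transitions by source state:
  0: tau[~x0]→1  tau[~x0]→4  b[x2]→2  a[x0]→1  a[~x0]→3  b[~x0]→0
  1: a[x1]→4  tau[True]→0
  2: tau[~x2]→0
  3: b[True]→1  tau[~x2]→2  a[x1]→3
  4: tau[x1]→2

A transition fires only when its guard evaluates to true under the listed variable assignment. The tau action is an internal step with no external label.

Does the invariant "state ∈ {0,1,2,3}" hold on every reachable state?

Inv-set: {0,1,2,3}
R = {0,1}
  0: ✓
  1: ✓

Answer: INVARIANT HOLDS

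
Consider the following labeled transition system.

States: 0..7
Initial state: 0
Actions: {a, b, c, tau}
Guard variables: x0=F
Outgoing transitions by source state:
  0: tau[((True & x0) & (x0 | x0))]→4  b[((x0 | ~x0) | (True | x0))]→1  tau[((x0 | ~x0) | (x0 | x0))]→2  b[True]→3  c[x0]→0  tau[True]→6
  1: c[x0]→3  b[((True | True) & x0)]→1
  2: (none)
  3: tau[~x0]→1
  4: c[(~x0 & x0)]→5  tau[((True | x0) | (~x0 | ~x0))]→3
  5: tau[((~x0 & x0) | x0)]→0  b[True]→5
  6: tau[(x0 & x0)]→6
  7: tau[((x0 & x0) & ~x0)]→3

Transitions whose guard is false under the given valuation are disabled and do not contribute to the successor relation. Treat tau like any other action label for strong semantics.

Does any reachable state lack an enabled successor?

Reachable = {0,1,2,3,6}
  0: b→1  b→3  tau→2  tau→6  [4 out]
  1: ∅  [STUCK]
  2: ∅  [STUCK]
  3: tau→1  [1 out]
  6: ∅  [STUCK]
trace reaching 1: b

Answer: DEADLOCK at state 1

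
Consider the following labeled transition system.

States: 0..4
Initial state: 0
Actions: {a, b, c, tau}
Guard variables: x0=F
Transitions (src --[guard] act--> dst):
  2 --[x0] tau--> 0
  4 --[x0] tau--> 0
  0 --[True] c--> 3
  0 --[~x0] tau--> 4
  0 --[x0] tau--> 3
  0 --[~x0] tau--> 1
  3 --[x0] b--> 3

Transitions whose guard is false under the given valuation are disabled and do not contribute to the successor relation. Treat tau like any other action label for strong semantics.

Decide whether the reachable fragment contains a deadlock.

R = {0,1,3,4}
  0: c→3  tau→1  tau→4  [3 exit(s)]
  1: ∅  [no exit]
  3: ∅  [no exit]
  4: ∅  [no exit]
trace reaching 1: tau

Answer: DEADLOCK at state 1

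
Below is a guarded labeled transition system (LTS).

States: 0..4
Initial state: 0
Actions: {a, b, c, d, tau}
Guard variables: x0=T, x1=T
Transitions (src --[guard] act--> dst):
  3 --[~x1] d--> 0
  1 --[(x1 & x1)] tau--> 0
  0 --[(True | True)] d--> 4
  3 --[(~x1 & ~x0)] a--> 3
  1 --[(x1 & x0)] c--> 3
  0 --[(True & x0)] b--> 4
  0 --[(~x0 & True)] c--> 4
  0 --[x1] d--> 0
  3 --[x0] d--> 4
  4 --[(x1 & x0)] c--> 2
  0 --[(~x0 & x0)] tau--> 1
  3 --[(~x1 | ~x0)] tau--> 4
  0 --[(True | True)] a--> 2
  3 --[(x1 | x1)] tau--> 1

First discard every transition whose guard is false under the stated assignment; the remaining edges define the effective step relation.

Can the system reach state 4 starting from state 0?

Guard filter leaves 9 enabled edge(s).
depth 0: {0}
depth 1: {2,4}  now seen {0,2,4}
R = {0,2,4}
trace reaching 4: d

Answer: REACHABLE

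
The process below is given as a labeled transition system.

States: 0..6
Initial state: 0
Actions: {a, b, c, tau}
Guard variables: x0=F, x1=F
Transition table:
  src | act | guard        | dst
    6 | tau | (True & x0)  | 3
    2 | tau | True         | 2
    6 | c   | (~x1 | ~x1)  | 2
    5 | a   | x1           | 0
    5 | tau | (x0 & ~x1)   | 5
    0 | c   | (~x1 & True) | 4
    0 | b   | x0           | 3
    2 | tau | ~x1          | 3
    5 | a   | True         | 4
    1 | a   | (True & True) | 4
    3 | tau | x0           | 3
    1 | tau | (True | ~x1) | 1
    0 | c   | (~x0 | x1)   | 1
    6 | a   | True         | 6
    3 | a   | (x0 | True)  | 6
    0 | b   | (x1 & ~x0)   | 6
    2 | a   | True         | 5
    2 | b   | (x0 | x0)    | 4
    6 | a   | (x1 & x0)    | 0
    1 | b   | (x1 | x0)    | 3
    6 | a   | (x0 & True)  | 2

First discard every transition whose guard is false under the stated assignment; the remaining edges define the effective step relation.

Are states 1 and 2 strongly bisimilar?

Refine partition for ~:
  round 0: {{0,1,2,3,4,5,6}}
  round 1: {{0},{1,2},{3,5},{4},{6}}
  round 2: {{0},{1},{2},{3},{4},{5},{6}}
stable after 3 split(s): 7 block(s)
class of 1: {1}; class of 2: {2}

Answer: NOT BISIMILAR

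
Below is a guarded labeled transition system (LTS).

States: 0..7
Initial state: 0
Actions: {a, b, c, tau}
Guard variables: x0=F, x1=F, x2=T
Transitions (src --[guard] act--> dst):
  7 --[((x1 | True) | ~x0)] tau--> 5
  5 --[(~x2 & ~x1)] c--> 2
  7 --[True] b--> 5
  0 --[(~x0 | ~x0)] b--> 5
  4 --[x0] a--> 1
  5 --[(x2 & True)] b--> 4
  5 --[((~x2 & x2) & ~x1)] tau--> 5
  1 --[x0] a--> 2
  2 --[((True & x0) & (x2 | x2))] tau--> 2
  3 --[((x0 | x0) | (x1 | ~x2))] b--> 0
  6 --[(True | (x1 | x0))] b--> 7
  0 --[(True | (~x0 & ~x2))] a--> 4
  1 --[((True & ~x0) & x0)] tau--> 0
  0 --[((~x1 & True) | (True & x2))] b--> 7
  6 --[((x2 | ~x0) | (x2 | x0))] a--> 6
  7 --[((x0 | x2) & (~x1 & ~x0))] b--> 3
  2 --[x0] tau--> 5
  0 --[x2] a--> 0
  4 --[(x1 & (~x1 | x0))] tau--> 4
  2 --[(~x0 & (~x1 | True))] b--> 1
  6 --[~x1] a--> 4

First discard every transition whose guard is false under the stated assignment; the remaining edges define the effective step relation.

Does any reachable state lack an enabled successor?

Answer: DEADLOCK at state 3

Trace:
Reach set: {0,3,4,5,7}
  0: a→0  a→4  b→5  b→7  [4 exit(s)]
  3: ∅  [STUCK]
  4: ∅  [STUCK]
  5: b→4  [1 exit(s)]
  7: b→3  b→5  tau→5  [3 exit(s)]
trace reaching 3: b·b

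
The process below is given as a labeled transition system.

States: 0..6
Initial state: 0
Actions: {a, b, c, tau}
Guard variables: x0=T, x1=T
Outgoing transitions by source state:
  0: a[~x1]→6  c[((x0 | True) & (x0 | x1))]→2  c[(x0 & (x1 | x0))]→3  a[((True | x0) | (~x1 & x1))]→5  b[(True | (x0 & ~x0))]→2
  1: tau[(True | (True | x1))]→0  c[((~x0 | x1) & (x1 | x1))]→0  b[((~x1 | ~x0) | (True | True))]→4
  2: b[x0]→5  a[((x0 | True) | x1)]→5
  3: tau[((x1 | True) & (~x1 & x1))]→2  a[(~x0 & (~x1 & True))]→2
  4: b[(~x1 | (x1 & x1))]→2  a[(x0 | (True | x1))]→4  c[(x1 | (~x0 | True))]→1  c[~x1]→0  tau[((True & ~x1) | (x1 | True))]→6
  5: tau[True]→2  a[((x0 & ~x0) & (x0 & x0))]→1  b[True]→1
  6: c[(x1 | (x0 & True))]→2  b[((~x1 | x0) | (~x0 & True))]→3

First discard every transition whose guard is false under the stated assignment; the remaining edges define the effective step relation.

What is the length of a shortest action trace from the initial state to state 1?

BFS to 1:
  Layer 0: {0}
  Layer 1: {2,3,5}
  Layer 2: {1}
depth(1)=2, e.g. a·b

Answer: 2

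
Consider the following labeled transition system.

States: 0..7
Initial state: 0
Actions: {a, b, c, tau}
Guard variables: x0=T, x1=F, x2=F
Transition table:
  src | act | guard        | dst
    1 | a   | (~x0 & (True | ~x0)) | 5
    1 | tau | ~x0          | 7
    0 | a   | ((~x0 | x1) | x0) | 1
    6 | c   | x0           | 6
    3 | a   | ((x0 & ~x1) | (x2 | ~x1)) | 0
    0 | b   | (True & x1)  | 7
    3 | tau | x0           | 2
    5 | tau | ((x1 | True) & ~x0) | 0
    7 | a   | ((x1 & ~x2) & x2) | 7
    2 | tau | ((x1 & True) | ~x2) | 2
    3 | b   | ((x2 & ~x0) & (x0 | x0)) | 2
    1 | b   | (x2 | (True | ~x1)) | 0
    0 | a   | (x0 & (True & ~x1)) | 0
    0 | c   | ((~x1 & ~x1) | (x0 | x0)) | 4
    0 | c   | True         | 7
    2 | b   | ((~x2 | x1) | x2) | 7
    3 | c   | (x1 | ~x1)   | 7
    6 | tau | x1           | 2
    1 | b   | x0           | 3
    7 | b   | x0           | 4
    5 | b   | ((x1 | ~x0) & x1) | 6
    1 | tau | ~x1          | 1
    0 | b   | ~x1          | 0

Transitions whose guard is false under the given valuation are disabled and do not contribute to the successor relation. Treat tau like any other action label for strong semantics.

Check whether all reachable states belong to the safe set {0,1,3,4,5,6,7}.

Safe = {0,1,3,4,5,6,7}
R = {0,1,2,3,4,7}
  0: ✓
  1: ✓
  2: outside
  3: ✓
  4: ✓
  7: ✓
witness against invariant: a·b·tau → 2

Answer: INVARIANT VIOLATED at state 2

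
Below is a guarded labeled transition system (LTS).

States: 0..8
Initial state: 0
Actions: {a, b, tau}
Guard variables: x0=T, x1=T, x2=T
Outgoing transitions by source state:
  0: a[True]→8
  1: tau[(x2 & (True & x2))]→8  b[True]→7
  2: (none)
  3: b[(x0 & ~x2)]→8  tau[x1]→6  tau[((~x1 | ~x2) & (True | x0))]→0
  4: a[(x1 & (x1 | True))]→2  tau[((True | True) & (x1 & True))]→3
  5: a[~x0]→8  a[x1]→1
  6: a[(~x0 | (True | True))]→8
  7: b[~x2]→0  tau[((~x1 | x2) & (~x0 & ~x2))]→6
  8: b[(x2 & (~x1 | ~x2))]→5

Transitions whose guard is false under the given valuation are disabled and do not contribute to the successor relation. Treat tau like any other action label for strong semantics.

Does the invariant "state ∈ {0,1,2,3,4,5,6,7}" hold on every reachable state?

Answer: INVARIANT VIOLATED at state 8

Trace:
Inv-set: {0,1,2,3,4,5,6,7}
Reach set: {0,8}
  0: safe
  8: outside
witness against invariant: a → 8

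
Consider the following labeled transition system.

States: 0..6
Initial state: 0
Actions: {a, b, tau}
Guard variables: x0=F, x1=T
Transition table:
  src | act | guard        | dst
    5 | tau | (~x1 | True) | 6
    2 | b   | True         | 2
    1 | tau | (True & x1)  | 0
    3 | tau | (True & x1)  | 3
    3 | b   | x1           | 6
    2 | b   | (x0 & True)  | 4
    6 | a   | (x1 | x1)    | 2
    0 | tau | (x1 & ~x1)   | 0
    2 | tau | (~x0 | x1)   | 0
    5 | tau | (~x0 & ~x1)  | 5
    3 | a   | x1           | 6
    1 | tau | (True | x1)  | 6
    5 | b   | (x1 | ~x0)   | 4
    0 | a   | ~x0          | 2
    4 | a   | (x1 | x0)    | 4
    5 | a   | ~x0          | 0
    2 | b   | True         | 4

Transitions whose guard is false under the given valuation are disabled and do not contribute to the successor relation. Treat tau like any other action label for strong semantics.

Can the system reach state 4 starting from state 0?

After dropping false guards: 14 live edges.
Layer 0: {0}
Layer 1: {2}  cumulative {0,2}
Layer 2: {4}  cumulative {0,2,4}
R = {0,2,4}
witness 4: a·b

Answer: REACHABLE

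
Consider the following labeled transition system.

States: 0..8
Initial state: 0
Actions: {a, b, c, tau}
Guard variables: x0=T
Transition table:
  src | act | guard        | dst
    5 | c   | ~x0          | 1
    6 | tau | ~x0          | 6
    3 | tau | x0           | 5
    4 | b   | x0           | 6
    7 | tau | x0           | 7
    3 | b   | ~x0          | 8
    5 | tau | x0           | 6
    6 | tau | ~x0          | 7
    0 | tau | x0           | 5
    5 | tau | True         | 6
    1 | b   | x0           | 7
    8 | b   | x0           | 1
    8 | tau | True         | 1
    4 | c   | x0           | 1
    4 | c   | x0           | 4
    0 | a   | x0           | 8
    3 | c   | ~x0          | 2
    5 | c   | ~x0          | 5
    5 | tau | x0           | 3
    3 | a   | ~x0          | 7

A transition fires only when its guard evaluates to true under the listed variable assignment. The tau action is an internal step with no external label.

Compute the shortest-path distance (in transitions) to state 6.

Answer: 2

Analysis:
Layered search for 6:
  Layer 0: {0}
  Layer 1: {5,8}
  Layer 2: {1,3,6}
6 enters at depth 2; path tau·tau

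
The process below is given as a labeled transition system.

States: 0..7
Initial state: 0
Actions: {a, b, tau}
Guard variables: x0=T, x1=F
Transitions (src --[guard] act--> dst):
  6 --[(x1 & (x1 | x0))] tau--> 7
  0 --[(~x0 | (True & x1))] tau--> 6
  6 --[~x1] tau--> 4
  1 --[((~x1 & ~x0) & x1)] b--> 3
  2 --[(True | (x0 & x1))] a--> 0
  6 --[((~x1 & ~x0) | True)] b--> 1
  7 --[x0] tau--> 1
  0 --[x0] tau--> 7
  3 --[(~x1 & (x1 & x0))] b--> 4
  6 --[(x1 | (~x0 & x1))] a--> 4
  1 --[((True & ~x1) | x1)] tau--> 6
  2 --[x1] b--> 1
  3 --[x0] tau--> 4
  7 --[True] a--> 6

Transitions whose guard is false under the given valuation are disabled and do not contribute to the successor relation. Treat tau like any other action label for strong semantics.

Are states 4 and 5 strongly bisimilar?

Refine partition for ~:
  round 0: {{0,1,2,3,4,5,6,7}}
  round 1: {{0,1,3},{2},{4,5},{6},{7}}
  round 2: {{0},{1},{2},{3},{4,5},{6},{7}}
Fixed point at round 3; 7 class(es).
4∈{4,5}, 5∈{4,5}

Answer: BISIMILAR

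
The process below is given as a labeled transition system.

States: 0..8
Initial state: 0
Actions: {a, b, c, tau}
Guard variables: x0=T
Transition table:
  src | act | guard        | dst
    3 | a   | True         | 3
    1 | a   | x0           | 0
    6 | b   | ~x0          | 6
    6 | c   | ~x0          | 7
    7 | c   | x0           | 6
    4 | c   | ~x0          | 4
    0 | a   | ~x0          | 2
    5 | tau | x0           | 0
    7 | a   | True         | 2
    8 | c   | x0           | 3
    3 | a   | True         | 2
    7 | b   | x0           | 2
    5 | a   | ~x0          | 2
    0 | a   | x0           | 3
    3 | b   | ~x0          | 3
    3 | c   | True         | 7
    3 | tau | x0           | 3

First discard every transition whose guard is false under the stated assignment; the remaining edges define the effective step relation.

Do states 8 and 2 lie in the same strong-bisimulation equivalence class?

Bisimulation quotient by refinement:
  P[0] = {{0,1,2,3,4,5,6,7,8}}
  P[1] = {{0,1},{2,4,6},{3},{5},{7},{8}}
  P[2] = {{0},{1},{2,4,6},{3},{5},{7},{8}}
stable after 3 split(s): 7 block(s)
8∈{8}, 2∈{2,4,6}

Answer: NOT BISIMILAR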